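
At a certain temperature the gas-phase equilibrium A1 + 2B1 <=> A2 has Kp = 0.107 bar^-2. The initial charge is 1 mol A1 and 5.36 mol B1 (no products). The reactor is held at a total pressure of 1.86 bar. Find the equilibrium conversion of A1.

Take 1 mol A1 as basis and let X be its fractional conversion, so ξ = X.
Mole table: n_A1 = 1 − X; n_B1 = 5.36 − 2X; n_A2 = X.
Total moles n_T = 6.36 − 2X.
With p_i = (n_i/n_T)P, Kp = p_A2 / (p_A1 p_B1^2).
Equating to 0.107 bar^-2 and solving on 0 < X < 1: X = 0.204.

X = 0.204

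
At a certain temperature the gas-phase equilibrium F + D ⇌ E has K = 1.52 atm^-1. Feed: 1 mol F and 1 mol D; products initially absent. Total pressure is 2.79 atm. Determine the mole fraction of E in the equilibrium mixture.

y_E = 0.392

Let X = conversion of F (basis 1 mol F); extent of reaction ξ = X.
Moles: n_F = 1 − X; n_D = 1 − X; n_E = X.
Summing: n_T = 2 − X.
Mole fractions y_i = n_i/n_T; K = p_E / (p_F p_D) with p_i = y_i·P.
Setting this equal to 1.52 atm^-1 and taking the physical root (0 < X < 1) gives X = 0.563.
Then n_E = 0.563, n_T = 1.44, so y_E = 0.392.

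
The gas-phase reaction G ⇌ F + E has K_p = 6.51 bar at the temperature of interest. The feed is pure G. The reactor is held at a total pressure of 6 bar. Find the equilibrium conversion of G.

Let X = conversion of G (basis 1 mol G); extent of reaction ξ = X.
Mole table: n_G = 1 − X; n_F = X; n_E = X.
n_T = Σnᵢ = 1 + X.
Mole fractions y_i = n_i/n_T; K_p = p_F p_E / (p_G) with p_i = y_i·P.
Setting this equal to 6.51 bar and taking the physical root (0 < X < 1) gives X = 0.721.

X = 0.721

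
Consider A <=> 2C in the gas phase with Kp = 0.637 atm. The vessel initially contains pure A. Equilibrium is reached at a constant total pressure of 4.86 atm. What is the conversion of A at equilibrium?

Basis: 1 mol A initially; let X = conversion of A. Extent ξ = X.
Mole table: n_A = 1 − X; n_C = 2X.
Summing: n_T = 1 + X.
With p_i = (n_i/n_T)P, Kp = p_C^2 / (p_A).
Equating to 0.637 atm and solving on 0 < X < 1: X = 0.178.

X = 0.178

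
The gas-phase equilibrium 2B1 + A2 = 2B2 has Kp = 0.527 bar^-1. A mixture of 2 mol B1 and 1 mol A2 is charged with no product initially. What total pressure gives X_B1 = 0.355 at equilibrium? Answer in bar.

P = 2.36 bar

Basis: 2 mol B1 initially; let X = conversion of B1. Extent ξ = X.
Species balance: n_B1 = 2 − 2X; n_A2 = 1 − X; n_B2 = 2X.
Summing: n_T = 3 − X.
Kp = p_B2^2 / (p_B1^2 p_A2) with p_i = (n_i/n_T)·P.
At X = 0.355: the mole-fraction product g(X) = Π y_i^ν_i = 1.242. Since Kp = g(X)·P^{-1}, P = (g/Kp)^(1/1) = (1.242/0.527)^(1/1) = 2.36 bar.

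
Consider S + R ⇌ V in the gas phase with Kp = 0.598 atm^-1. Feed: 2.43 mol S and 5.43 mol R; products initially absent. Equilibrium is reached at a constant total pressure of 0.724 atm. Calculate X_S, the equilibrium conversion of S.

X = 0.224

Take 2.43 mol S as basis and let X be its fractional conversion, so ξ = 2.43X.
Moles: n_S = 2.43 − 2.43X; n_R = 5.43 − 2.43X; n_V = 2.43X.
Total moles n_T = 7.86 − 2.43X.
y_i = n_i/n_T, p_i = y_i·P. Kp = p_V / (p_S p_R).
Equating to 0.598 atm^-1 and solving on 0 < X < 1: X = 0.224.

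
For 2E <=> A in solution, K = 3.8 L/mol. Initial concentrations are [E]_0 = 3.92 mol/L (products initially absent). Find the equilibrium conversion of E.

Let X = conversion of E; extent ξ = 3.92X/2 mol/L.
Concentrations: [E] = 3.92 − 3.92X; [A] = 1.96X.
K = [A] / ([E]^2).
Equating to 3.8 L/mol: the physical root is X = 0.833.

X = 0.833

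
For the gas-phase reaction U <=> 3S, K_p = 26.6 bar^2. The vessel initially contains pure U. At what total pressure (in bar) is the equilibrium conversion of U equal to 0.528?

Take 1 mol U as basis and let X be its fractional conversion, so ξ = X.
Species balance: n_U = 1 − X; n_S = 3X.
Total moles n_T = 1 + 2X.
K_p = p_S^3 / (p_U) with p_i = (n_i/n_T)·P.
At X = 0.528: the mole-fraction product g(X) = Π y_i^ν_i = 1.992. Since K_p = g(X)·P^{2}, P = (K_p/g)^(1/2) = (26.6/1.992)^(1/2) = 3.65 bar.

P = 3.65 bar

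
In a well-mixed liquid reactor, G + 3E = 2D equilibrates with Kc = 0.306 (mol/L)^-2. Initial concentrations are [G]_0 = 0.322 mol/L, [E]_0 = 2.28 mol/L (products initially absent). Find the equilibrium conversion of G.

Let X = conversion of G; extent ξ = 0.322·X mol/L.
Concentrations: [G] = 0.322 − 0.322X; [E] = 2.28 − 0.966X; [D] = 0.644X.
Kc = [D]^2 / ([G] [E]^3).
Solving Kc = 0.306 for X ∈ (0,1): X = 0.634.

X = 0.634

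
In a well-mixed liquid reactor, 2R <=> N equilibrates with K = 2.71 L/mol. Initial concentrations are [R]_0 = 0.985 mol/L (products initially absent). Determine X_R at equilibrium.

Let X = conversion of R; extent ξ = 0.985X/2 mol/L.
Concentrations: [R] = 0.985 − 0.985X; [N] = 0.492X.
K = [N] / ([R]^2).
This equals 2.71 at X = 0.651 (the root in 0 < X < 1).

X = 0.651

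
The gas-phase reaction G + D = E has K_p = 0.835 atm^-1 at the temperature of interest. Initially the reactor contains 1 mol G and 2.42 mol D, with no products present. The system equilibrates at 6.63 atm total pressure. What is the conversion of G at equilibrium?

X = 0.775

Basis: 1 mol G initially; let X = conversion of G. Extent ξ = X.
Species balance: n_G = 1 − X; n_D = 2.42 − X; n_E = X.
n_T = Σnᵢ = 3.42 − X.
With p_i = (n_i/n_T)P, K_p = p_E / (p_G p_D).
Setting this equal to 0.835 atm^-1 and taking the physical root (0 < X < 1) gives X = 0.775.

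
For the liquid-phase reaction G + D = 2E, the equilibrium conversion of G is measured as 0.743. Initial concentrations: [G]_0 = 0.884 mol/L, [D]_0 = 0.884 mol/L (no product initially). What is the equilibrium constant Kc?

Kc = 33.4

Let X = conversion of G.
Concentrations: [G] = 0.884 − 0.884X; [D] = 0.884 − 0.884X; [E] = 1.77X.
At X = 0.743: [G] = 0.227, [D] = 0.227, [E] = 1.31.
Kc = [E]^2 / ([G] [D]) = 33.4.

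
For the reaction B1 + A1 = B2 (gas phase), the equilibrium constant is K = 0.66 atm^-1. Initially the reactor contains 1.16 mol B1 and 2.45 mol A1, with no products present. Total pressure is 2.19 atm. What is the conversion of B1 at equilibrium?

Basis: 1.16 mol B1 initially; let X = conversion of B1. Extent ξ = 1.16X.
Moles: n_B1 = 1.16 − 1.16X; n_A1 = 2.45 − 1.16X; n_B2 = 1.16X.
Summing: n_T = 3.61 − 1.16X.
Mole fractions y_i = n_i/n_T; K = p_B2 / (p_B1 p_A1) with p_i = y_i·P.
This yields a degree-2 equation in X; solving on (0,1), X = 0.473.

X = 0.473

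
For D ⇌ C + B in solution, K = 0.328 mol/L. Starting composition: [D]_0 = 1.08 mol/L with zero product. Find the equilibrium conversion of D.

X = 0.420

Let X = conversion of D; extent ξ = 1.08·X mol/L.
Concentrations: [D] = 1.08 − 1.08X; [C] = 1.08X; [B] = 1.08X.
K = [C] [B] / ([D]).
This equals 0.328 at X = 0.420 (the root in 0 < X < 1).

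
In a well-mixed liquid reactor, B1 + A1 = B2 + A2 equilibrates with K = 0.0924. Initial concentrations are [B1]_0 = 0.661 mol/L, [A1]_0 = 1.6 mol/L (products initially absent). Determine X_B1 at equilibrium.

Let X = conversion of B1; extent ξ = 0.661·X mol/L.
Concentrations: [B1] = 0.661 − 0.661X; [A1] = 1.6 − 0.661X; [B2] = 0.661X; [A2] = 0.661X.
K = [B2] [A2] / ([B1] [A1]).
Setting equal to 0.0924 and solving for X on (0,1) gives X = 0.352.

X = 0.352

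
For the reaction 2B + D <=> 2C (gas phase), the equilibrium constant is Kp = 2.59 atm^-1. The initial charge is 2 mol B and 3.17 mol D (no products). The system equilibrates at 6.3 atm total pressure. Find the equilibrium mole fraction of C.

Let X = conversion of B (basis 2 mol B); extent of reaction ξ = X.
Species balance: n_B = 2 − 2X; n_D = 3.17 − X; n_C = 2X.
n_T = Σnᵢ = 5.17 − X.
y_i = n_i/n_T, p_i = y_i·P. Kp = p_C^2 / (p_B^2 p_D).
Substituting and setting equal to 2.59 atm^-1 gives a polynomial in X; the root in (0,1) is X = 0.749.
Then n_C = 1.5, n_T = 4.42, so y_C = 0.339.

y_C = 0.339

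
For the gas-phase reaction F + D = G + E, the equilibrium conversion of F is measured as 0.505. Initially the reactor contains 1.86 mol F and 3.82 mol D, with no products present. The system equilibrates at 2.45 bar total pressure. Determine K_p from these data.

Basis: 1.86 mol F initially; let X = conversion of F. Extent ξ = 1.86X.
Moles: n_F = 1.86 − 1.86X; n_D = 3.82 − 1.86X; n_G = 1.86X; n_E = 1.86X.
n_T stays at 5.68 (no change in mole number).
At X = 0.505: n_F = 0.921, n_D = 2.88, n_G = 0.939, n_E = 0.939, n_T = 5.68.
p_i = (n_i/n_T)·P. K_p = p_G p_E / (p_F p_D) = 0.333.

K_p = 0.333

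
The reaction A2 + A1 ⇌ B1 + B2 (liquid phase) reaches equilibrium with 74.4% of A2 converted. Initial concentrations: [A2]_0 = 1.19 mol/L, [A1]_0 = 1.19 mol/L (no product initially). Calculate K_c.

Let X = conversion of A2.
Concentrations: [A2] = 1.19 − 1.19X; [A1] = 1.19 − 1.19X; [B1] = 1.19X; [B2] = 1.19X.
At X = 0.744: [A2] = 0.305, [A1] = 0.305, [B1] = 0.885, [B2] = 0.885.
K_c = [B1] [B2] / ([A2] [A1]) = 8.45.

K_c = 8.45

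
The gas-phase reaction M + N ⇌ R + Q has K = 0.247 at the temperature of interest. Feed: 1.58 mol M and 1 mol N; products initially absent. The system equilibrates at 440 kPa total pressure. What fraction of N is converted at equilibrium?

Basis: 1 mol N initially; let X = conversion of N. Extent ξ = X.
Species balance: n_M = 1.58 − X; n_N = 1 − X; n_R = X; n_Q = X.
Total moles n_T = 2.58 (Δν = 0, constant).
y_i = n_i/n_T, p_i = y_i·P. K = p_R p_Q / (p_M p_N).
Equating to 0.247 and solving on 0 < X < 1: X = 0.412.

X = 0.412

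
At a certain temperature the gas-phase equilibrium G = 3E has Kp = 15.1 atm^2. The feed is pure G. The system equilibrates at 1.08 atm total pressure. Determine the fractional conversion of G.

X = 0.831

Take 1 mol G as basis and let X be its fractional conversion, so ξ = X.
At extent ξ: n_G = 1 − X; n_E = 3X.
Summing: n_T = 1 + 2X.
y_i = n_i/n_T, p_i = y_i·P. Kp = p_E^3 / (p_G).
Setting this equal to 15.1 atm^2 and taking the physical root (0 < X < 1) gives X = 0.831.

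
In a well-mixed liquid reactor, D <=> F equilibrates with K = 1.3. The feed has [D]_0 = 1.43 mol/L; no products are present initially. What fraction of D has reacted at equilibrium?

Let X = conversion of D; extent ξ = 1.43·X mol/L.
Concentrations: [D] = 1.43 − 1.43X; [F] = 1.43X.
K = [F] / ([D]).
This equals 1.3 at X = 0.565 (the root in 0 < X < 1).

X = 0.565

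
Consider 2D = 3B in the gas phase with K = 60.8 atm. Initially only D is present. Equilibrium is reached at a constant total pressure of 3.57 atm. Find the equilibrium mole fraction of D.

y_D = 0.180

Take 1 mol D as basis and let X be its fractional conversion, so ξ = 0.5X.
At extent ξ: n_D = 1 − X; n_B = 1.5X.
Summing: n_T = 1 + 0.5X.
y_i = n_i/n_T, p_i = y_i·P. K = p_B^3 / (p_D^2).
This yields a degree-3 equation in X; solving on (0,1), X = 0.752.
Then n_D = 0.248, n_T = 1.38, so y_D = 0.180.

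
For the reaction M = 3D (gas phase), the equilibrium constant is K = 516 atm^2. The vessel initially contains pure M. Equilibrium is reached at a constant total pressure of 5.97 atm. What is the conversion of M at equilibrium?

X = 0.845

Take 1 mol M as basis and let X be its fractional conversion, so ξ = X.
Moles: n_M = 1 − X; n_D = 3X.
Summing: n_T = 1 + 2X.
Mole fractions y_i = n_i/n_T; K = p_D^3 / (p_M) with p_i = y_i·P.
Setting this equal to 516 atm^2 and taking the physical root (0 < X < 1) gives X = 0.845.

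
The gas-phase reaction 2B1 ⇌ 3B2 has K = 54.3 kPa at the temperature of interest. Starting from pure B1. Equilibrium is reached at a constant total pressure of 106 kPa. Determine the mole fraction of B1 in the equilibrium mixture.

y_B1 = 0.498

Take 1 mol B1 as basis and let X be its fractional conversion, so ξ = 0.5X.
At extent ξ: n_B1 = 1 − X; n_B2 = 1.5X.
n_T = Σnᵢ = 1 + 0.5X.
With p_i = (n_i/n_T)P, K = p_B2^3 / (p_B1^2).
Setting this equal to 54.3 kPa and taking the physical root (0 < X < 1) gives X = 0.402.
Then n_B1 = 0.598, n_T = 1.2, so y_B1 = 0.498.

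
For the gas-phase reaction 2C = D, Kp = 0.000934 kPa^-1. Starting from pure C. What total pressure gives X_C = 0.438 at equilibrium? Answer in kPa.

Let X = conversion of C (basis 1 mol C); extent of reaction ξ = 0.5X.
Mole table: n_C = 1 − X; n_D = 0.5X.
Summing: n_T = 1 − 0.5X.
Kp = p_D / (p_C^2) with p_i = (n_i/n_T)·P.
At X = 0.438: the mole-fraction product g(X) = Π y_i^ν_i = 0.5415. Since Kp = g(X)·P^{-1}, P = (g/Kp)^(1/1) = (0.5415/0.000934)^(1/1) = 580 kPa.

P = 580 kPa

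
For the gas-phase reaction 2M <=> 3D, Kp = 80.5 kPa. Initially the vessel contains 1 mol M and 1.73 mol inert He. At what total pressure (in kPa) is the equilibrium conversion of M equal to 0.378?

P = 499 kPa

Take 1 mol M as basis and let X be its fractional conversion, so ξ = 0.5X.
Moles: n_M = 1 − X; n_D = 1.5X; n_I = 1.73 (inert).
Total moles n_T = 2.73 + 0.5X.
Kp = p_D^3 / (p_M^2) with p_i = (n_i/n_T)·P.
At X = 0.378: the mole-fraction product g(X) = Π y_i^ν_i = 0.1614. Since Kp = g(X)·P^{1}, P = (Kp/g)^(1/1) = (80.5/0.1614)^(1/1) = 499 kPa.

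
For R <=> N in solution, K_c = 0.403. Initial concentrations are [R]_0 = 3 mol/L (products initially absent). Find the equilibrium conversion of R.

X = 0.287

Let X = conversion of R; extent ξ = 3·X mol/L.
Concentrations: [R] = 3 − 3X; [N] = 3X.
K_c = [N] / ([R]).
Solving K_c = 0.403 for X ∈ (0,1): X = 0.287.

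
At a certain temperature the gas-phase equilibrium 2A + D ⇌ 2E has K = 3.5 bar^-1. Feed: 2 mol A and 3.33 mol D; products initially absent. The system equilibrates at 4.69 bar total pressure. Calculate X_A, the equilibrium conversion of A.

X = 0.752

Take 2 mol A as basis and let X be its fractional conversion, so ξ = X.
Mole table: n_A = 2 − 2X; n_D = 3.33 − X; n_E = 2X.
n_T = Σnᵢ = 5.33 − X.
Mole fractions y_i = n_i/n_T; K = p_E^2 / (p_A^2 p_D) with p_i = y_i·P.
This yields a degree-3 equation in X; solving on (0,1), X = 0.752.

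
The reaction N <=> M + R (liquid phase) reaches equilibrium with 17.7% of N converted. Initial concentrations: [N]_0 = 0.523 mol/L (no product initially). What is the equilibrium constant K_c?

K_c = 0.0199 mol/L

Let X = conversion of N.
Concentrations: [N] = 0.523 − 0.523X; [M] = 0.523X; [R] = 0.523X.
At X = 0.177: [N] = 0.43, [M] = 0.0926, [R] = 0.0926.
K_c = [M] [R] / ([N]) = 0.0199 mol/L.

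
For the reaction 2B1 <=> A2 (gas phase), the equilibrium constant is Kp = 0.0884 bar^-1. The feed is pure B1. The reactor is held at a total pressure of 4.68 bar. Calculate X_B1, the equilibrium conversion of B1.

Take 1 mol B1 as basis and let X be its fractional conversion, so ξ = 0.5X.
Moles: n_B1 = 1 − X; n_A2 = 0.5X.
Summing: n_T = 1 − 0.5X.
y_i = n_i/n_T, p_i = y_i·P. Kp = p_A2 / (p_B1^2).
Equating to 0.0884 bar^-1 and solving on 0 < X < 1: X = 0.386.

X = 0.386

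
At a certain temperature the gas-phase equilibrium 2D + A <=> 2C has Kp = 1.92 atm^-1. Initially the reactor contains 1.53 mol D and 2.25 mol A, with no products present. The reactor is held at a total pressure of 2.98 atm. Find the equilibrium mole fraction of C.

y_C = 0.296

Let X = conversion of D (basis 1.53 mol D); extent of reaction ξ = 0.765X.
Mole table: n_D = 1.53 − 1.53X; n_A = 2.25 − 0.765X; n_C = 1.53X.
Summing: n_T = 3.78 − 0.765X.
y_i = n_i/n_T, p_i = y_i·P. Kp = p_C^2 / (p_D^2 p_A).
This yields a degree-3 equation in X; solving on (0,1), X = 0.636.
Then n_C = 0.974, n_T = 3.29, so y_C = 0.296.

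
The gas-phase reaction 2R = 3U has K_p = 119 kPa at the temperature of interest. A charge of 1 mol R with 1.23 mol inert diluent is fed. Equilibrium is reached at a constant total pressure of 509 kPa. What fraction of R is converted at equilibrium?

X = 0.395

Basis: 1 mol R initially; let X = conversion of R. Extent ξ = 0.5X.
Species balance: n_R = 1 − X; n_U = 1.5X; n_I = 1.23 (inert).
Summing: n_T = 2.23 + 0.5X.
y_i = n_i/n_T, p_i = y_i·P. K_p = p_U^3 / (p_R^2).
Setting this equal to 119 kPa and taking the physical root (0 < X < 1) gives X = 0.395.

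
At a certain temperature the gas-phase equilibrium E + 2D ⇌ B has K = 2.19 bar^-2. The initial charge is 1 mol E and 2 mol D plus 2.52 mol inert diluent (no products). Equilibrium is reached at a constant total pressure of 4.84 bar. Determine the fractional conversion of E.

X = 0.619

Take 1 mol E as basis and let X be its fractional conversion, so ξ = X.
Moles: n_E = 1 − X; n_D = 2 − 2X; n_B = X; n_I = 2.52 (inert).
n_T = Σnᵢ = 5.52 − 2X.
y_i = n_i/n_T, p_i = y_i·P. K = p_B / (p_E p_D^2).
Substituting and setting equal to 2.19 bar^-2 gives a polynomial in X; the root in (0,1) is X = 0.619.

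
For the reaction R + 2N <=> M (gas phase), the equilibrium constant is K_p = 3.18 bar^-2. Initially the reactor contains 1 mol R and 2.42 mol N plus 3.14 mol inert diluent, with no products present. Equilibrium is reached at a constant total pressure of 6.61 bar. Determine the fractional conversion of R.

Let X = conversion of R (basis 1 mol R); extent of reaction ξ = X.
Mole table: n_R = 1 − X; n_N = 2.42 − 2X; n_M = X; n_I = 3.14 (inert).
Total moles n_T = 6.56 − 2X.
y_i = n_i/n_T, p_i = y_i·P. K_p = p_M / (p_R p_N^2).
Equating to 3.18 bar^-2 and solving on 0 < X < 1: X = 0.795.

X = 0.795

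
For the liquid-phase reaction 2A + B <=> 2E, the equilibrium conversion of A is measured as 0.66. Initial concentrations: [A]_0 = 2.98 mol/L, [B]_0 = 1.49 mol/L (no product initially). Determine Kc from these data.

Let X = conversion of A.
Concentrations: [A] = 2.98 − 2.98X; [B] = 1.49 − 1.49X; [E] = 2.98X.
At X = 0.66: [A] = 1.01, [B] = 0.507, [E] = 1.97.
Kc = [E]^2 / ([A]^2 [B]) = 7.44 L/mol.

Kc = 7.44 L/mol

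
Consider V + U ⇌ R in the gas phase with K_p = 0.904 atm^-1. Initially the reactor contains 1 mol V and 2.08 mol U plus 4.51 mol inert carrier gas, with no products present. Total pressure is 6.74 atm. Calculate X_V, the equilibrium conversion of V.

X = 0.568

Take 1 mol V as basis and let X be its fractional conversion, so ξ = X.
Mole table: n_V = 1 − X; n_U = 2.08 − X; n_R = X; n_I = 4.51 (inert).
Summing: n_T = 7.59 − X.
y_i = n_i/n_T, p_i = y_i·P. K_p = p_R / (p_V p_U).
Setting this equal to 0.904 atm^-1 and taking the physical root (0 < X < 1) gives X = 0.568.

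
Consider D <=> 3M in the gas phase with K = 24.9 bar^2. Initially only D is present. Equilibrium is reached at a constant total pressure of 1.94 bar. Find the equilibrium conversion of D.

Let X = conversion of D (basis 1 mol D); extent of reaction ξ = X.
Moles: n_D = 1 − X; n_M = 3X.
Total moles n_T = 1 + 2X.
Mole fractions y_i = n_i/n_T; K = p_M^3 / (p_D) with p_i = y_i·P.
Setting this equal to 24.9 bar^2 and taking the physical root (0 < X < 1) gives X = 0.735.

X = 0.735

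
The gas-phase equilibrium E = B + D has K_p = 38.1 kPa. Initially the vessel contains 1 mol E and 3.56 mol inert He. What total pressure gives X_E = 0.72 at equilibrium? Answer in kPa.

P = 109 kPa

Basis: 1 mol E initially; let X = conversion of E. Extent ξ = X.
Mole table: n_E = 1 − X; n_B = X; n_D = X; n_I = 3.56 (inert).
Summing: n_T = 4.56 + X.
K_p = p_B p_D / (p_E) with p_i = (n_i/n_T)·P.
At X = 0.72: the mole-fraction product g(X) = Π y_i^ν_i = 0.3506. Since K_p = g(X)·P^{1}, P = (K_p/g)^(1/1) = (38.1/0.3506)^(1/1) = 109 kPa.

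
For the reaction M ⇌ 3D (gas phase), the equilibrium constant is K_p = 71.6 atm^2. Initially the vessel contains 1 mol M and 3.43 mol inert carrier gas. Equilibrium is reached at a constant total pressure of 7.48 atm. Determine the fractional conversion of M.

Let X = conversion of M (basis 1 mol M); extent of reaction ξ = X.
Species balance: n_M = 1 − X; n_D = 3X; n_I = 3.43 (inert).
n_T = Σnᵢ = 4.43 + 2X.
y_i = n_i/n_T, p_i = y_i·P. K_p = p_D^3 / (p_M).
This yields a degree-3 equation in X; solving on (0,1), X = 0.748.

X = 0.748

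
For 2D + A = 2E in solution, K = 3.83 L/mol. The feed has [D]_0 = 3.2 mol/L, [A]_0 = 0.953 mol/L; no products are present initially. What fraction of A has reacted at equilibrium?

Let X = conversion of A; extent ξ = 0.953·X mol/L.
Concentrations: [D] = 3.2 − 1.91X; [A] = 0.953 − 0.953X; [E] = 1.91X.
K = [E]^2 / ([D]^2 [A]).
Solving K = 3.83 for X ∈ (0,1): X = 0.787.

X = 0.787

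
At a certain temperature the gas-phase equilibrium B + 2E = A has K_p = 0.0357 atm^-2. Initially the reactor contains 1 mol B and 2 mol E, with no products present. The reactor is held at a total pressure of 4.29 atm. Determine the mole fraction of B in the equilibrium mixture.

y_B = 0.308

Basis: 1 mol B initially; let X = conversion of B. Extent ξ = X.
At extent ξ: n_B = 1 − X; n_E = 2 − 2X; n_A = X.
n_T = Σnᵢ = 3 − 2X.
Mole fractions y_i = n_i/n_T; K_p = p_A / (p_B p_E^2) with p_i = y_i·P.
Equating to 0.0357 atm^-2 and solving on 0 < X < 1: X = 0.199.
Then n_B = 0.801, n_T = 2.6, so y_B = 0.308.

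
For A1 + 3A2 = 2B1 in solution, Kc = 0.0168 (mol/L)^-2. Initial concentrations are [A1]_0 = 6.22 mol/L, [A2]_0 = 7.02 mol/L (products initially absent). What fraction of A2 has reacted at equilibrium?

Let X = conversion of A2; extent ξ = 7.02X/3 mol/L.
Concentrations: [A1] = 6.22 − 2.34X; [A2] = 7.02 − 7.02X; [B1] = 4.68X.
Kc = [B1]^2 / ([A1] [A2]^3).
Setting equal to 0.0168 and solving for X on (0,1) gives X = 0.462.

X = 0.462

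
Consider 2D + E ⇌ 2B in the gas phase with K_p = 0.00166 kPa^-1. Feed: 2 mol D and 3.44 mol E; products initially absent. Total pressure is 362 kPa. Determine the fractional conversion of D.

X = 0.376

Let X = conversion of D (basis 2 mol D); extent of reaction ξ = X.
Moles: n_D = 2 − 2X; n_E = 3.44 − X; n_B = 2X.
Summing: n_T = 5.44 − X.
Mole fractions y_i = n_i/n_T; K_p = p_B^2 / (p_D^2 p_E) with p_i = y_i·P.
Setting this equal to 0.00166 kPa^-1 and taking the physical root (0 < X < 1) gives X = 0.376.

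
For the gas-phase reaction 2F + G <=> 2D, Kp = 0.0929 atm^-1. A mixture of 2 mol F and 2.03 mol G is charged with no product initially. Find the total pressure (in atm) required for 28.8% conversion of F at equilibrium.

P = 3.78 atm

Basis: 2 mol F initially; let X = conversion of F. Extent ξ = X.
Species balance: n_F = 2 − 2X; n_G = 2.03 − X; n_D = 2X.
Total moles n_T = 4.03 − X.
Kp = p_D^2 / (p_F^2 p_G) with p_i = (n_i/n_T)·P.
At X = 0.288: the mole-fraction product g(X) = Π y_i^ν_i = 0.3515. Since Kp = g(X)·P^{-1}, P = (g/Kp)^(1/1) = (0.3515/0.0929)^(1/1) = 3.78 atm.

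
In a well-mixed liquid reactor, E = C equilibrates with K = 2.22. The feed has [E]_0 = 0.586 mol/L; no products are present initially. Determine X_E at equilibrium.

X = 0.689

Let X = conversion of E; extent ξ = 0.586·X mol/L.
Concentrations: [E] = 0.586 − 0.586X; [C] = 0.586X.
K = [C] / ([E]).
This equals 2.22 at X = 0.689 (the root in 0 < X < 1).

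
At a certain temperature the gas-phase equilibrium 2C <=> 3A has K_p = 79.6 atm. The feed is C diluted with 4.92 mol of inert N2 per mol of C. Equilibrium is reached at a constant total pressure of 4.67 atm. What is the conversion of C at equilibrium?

X = 0.859

Let X = conversion of C (basis 1 mol C); extent of reaction ξ = 0.5X.
At extent ξ: n_C = 1 − X; n_A = 1.5X; n_I = 4.92 (inert).
n_T = Σnᵢ = 5.92 + 0.5X.
y_i = n_i/n_T, p_i = y_i·P. K_p = p_A^3 / (p_C^2).
Equating to 79.6 atm and solving on 0 < X < 1: X = 0.859.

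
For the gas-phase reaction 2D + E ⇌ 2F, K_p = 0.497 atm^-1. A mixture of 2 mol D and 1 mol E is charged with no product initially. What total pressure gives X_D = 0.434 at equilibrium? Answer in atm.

P = 5.36 atm

Take 2 mol D as basis and let X be its fractional conversion, so ξ = X.
Species balance: n_D = 2 − 2X; n_E = 1 − X; n_F = 2X.
Total moles n_T = 3 − X.
K_p = p_F^2 / (p_D^2 p_E) with p_i = (n_i/n_T)·P.
At X = 0.434: the mole-fraction product g(X) = Π y_i^ν_i = 2.666. Since K_p = g(X)·P^{-1}, P = (g/K_p)^(1/1) = (2.666/0.497)^(1/1) = 5.36 atm.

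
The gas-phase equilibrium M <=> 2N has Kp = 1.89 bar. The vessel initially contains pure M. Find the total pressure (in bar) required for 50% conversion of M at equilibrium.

P = 1.42 bar

Let X = conversion of M (basis 1 mol M); extent of reaction ξ = X.
Species balance: n_M = 1 − X; n_N = 2X.
Total moles n_T = 1 + X.
Kp = p_N^2 / (p_M) with p_i = (n_i/n_T)·P.
At X = 0.5: the mole-fraction product g(X) = Π y_i^ν_i = 1.333. Since Kp = g(X)·P^{1}, P = (Kp/g)^(1/1) = (1.89/1.333)^(1/1) = 1.42 bar.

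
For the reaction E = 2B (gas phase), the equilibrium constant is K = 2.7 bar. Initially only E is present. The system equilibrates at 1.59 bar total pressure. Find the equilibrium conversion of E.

Basis: 1 mol E initially; let X = conversion of E. Extent ξ = X.
Mole table: n_E = 1 − X; n_B = 2X.
n_T = Σnᵢ = 1 + X.
With p_i = (n_i/n_T)P, K = p_B^2 / (p_E).
Substituting and setting equal to 2.7 bar gives a polynomial in X; the root in (0,1) is X = 0.546.

X = 0.546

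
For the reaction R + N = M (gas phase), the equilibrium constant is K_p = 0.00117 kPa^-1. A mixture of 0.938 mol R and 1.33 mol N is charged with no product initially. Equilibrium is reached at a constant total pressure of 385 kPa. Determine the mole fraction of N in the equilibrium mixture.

y_N = 0.549

Basis: 0.938 mol R initially; let X = conversion of R. Extent ξ = 0.938X.
Mole table: n_R = 0.938 − 0.938X; n_N = 1.33 − 0.938X; n_M = 0.938X.
Summing: n_T = 2.27 − 0.938X.
With p_i = (n_i/n_T)P, K_p = p_M / (p_R p_N).
Setting this equal to 0.00117 kPa^-1 and taking the physical root (0 < X < 1) gives X = 0.198.
Then n_N = 1.14, n_T = 2.08, so y_N = 0.549.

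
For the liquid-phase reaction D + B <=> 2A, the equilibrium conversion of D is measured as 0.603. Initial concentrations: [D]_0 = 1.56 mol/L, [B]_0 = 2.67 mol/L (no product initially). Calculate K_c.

K_c = 3.3

Let X = conversion of D.
Concentrations: [D] = 1.56 − 1.56X; [B] = 2.67 − 1.56X; [A] = 3.12X.
At X = 0.603: [D] = 0.619, [B] = 1.73, [A] = 1.88.
K_c = [A]^2 / ([D] [B]) = 3.3.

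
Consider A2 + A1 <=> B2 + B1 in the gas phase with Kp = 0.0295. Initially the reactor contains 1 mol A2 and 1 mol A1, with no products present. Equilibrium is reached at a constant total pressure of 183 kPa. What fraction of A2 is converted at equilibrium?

X = 0.147

Basis: 1 mol A2 initially; let X = conversion of A2. Extent ξ = X.
Moles: n_A2 = 1 − X; n_A1 = 1 − X; n_B2 = X; n_B1 = X.
n_T stays at 2 (no change in mole number).
With p_i = (n_i/n_T)P, Kp = p_B2 p_B1 / (p_A2 p_A1).
Substituting and setting equal to 0.0295 gives a polynomial in X; the root in (0,1) is X = 0.147.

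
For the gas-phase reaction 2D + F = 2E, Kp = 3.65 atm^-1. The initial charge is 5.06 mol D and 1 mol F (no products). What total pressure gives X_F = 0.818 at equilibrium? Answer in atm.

P = 1.8 atm

Let X = conversion of F (basis 1 mol F); extent of reaction ξ = X.
Species balance: n_D = 5.06 − 2X; n_F = 1 − X; n_E = 2X.
Summing: n_T = 6.06 − X.
Kp = p_E^2 / (p_D^2 p_F) with p_i = (n_i/n_T)·P.
At X = 0.818: the mole-fraction product g(X) = Π y_i^ν_i = 6.575. Since Kp = g(X)·P^{-1}, P = (g/Kp)^(1/1) = (6.575/3.65)^(1/1) = 1.8 atm.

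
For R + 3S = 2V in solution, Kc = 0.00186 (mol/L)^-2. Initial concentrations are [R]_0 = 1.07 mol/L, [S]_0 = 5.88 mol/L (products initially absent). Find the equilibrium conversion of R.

X = 0.218

Let X = conversion of R; extent ξ = 1.07·X mol/L.
Concentrations: [R] = 1.07 − 1.07X; [S] = 5.88 − 3.21X; [V] = 2.14X.
Kc = [V]^2 / ([R] [S]^3).
Equating to 0.00186 (mol/L)^-2: the physical root is X = 0.218.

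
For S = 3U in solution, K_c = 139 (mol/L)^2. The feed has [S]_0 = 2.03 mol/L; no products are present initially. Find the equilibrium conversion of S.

X = 0.712

Let X = conversion of S; extent ξ = 2.03·X mol/L.
Concentrations: [S] = 2.03 − 2.03X; [U] = 6.09X.
K_c = [U]^3 / ([S]).
Setting equal to 139 and solving for X on (0,1) gives X = 0.712.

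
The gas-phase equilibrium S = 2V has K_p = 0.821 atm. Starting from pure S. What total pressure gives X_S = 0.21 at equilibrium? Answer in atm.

Let X = conversion of S (basis 1 mol S); extent of reaction ξ = X.
Species balance: n_S = 1 − X; n_V = 2X.
n_T = Σnᵢ = 1 + X.
K_p = p_V^2 / (p_S) with p_i = (n_i/n_T)·P.
At X = 0.21: the mole-fraction product g(X) = Π y_i^ν_i = 0.1845. Since K_p = g(X)·P^{1}, P = (K_p/g)^(1/1) = (0.821/0.1845)^(1/1) = 4.45 atm.

P = 4.45 atm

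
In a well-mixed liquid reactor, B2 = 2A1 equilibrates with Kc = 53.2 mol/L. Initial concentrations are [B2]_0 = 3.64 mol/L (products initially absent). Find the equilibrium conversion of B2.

Let X = conversion of B2; extent ξ = 3.64·X mol/L.
Concentrations: [B2] = 3.64 − 3.64X; [A1] = 7.28X.
Kc = [A1]^2 / ([B2]).
Setting equal to 53.2 and solving for X on (0,1) gives X = 0.817.

X = 0.817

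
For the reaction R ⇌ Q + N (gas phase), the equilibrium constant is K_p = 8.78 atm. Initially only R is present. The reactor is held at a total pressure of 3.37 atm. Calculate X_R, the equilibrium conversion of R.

Basis: 1 mol R initially; let X = conversion of R. Extent ξ = X.
Mole table: n_R = 1 − X; n_Q = X; n_N = X.
Total moles n_T = 1 + X.
With p_i = (n_i/n_T)P, K_p = p_Q p_N / (p_R).
Setting this equal to 8.78 atm and taking the physical root (0 < X < 1) gives X = 0.850.

X = 0.850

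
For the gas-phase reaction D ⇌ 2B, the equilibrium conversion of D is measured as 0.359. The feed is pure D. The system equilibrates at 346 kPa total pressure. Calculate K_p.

Basis: 1 mol D initially; let X = conversion of D. Extent ξ = X.
Mole table: n_D = 1 − X; n_B = 2X.
Summing: n_T = 1 + X.
At X = 0.359: n_D = 0.641, n_B = 0.718, n_T = 1.36.
p_i = (n_i/n_T)·P. K_p = p_B^2 / (p_D) = 205 kPa.

K_p = 205 kPa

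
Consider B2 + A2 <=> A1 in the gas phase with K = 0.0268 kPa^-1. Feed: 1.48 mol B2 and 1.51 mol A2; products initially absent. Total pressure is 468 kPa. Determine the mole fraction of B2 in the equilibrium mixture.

y_B2 = 0.206

Take 1.48 mol B2 as basis and let X be its fractional conversion, so ξ = 1.48X.
Species balance: n_B2 = 1.48 − 1.48X; n_A2 = 1.51 − 1.48X; n_A1 = 1.48X.
Summing: n_T = 2.99 − 1.48X.
y_i = n_i/n_T, p_i = y_i·P. K = p_A1 / (p_B2 p_A2).
This yields a degree-2 equation in X; solving on (0,1), X = 0.735.
Then n_B2 = 0.392, n_T = 1.9, so y_B2 = 0.206.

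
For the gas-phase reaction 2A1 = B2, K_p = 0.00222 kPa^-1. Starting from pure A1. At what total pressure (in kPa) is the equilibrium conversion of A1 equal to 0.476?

P = 298 kPa

Take 1 mol A1 as basis and let X be its fractional conversion, so ξ = 0.5X.
Mole table: n_A1 = 1 − X; n_B2 = 0.5X.
Summing: n_T = 1 − 0.5X.
K_p = p_B2 / (p_A1^2) with p_i = (n_i/n_T)·P.
At X = 0.476: the mole-fraction product g(X) = Π y_i^ν_i = 0.6605. Since K_p = g(X)·P^{-1}, P = (g/K_p)^(1/1) = (0.6605/0.00222)^(1/1) = 298 kPa.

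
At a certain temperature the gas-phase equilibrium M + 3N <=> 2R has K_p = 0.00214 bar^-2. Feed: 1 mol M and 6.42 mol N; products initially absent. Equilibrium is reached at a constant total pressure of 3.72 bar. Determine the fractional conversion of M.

Take 1 mol M as basis and let X be its fractional conversion, so ξ = X.
At extent ξ: n_M = 1 − X; n_N = 6.42 − 3X; n_R = 2X.
Total moles n_T = 7.42 − 2X.
y_i = n_i/n_T, p_i = y_i·P. K_p = p_R^2 / (p_M p_N^3).
This yields a degree-4 equation in X; solving on (0,1), X = 0.161.

X = 0.161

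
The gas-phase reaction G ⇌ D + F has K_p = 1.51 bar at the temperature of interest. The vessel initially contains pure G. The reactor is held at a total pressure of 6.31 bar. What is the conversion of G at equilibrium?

Take 1 mol G as basis and let X be its fractional conversion, so ξ = X.
At extent ξ: n_G = 1 − X; n_D = X; n_F = X.
Total moles n_T = 1 + X.
Mole fractions y_i = n_i/n_T; K_p = p_D p_F / (p_G) with p_i = y_i·P.
Setting this equal to 1.51 bar and taking the physical root (0 < X < 1) gives X = 0.439.

X = 0.439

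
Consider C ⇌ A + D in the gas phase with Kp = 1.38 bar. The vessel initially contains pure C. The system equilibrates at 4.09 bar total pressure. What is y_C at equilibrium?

y_C = 0.331

Basis: 1 mol C initially; let X = conversion of C. Extent ξ = X.
Moles: n_C = 1 − X; n_A = X; n_D = X.
Summing: n_T = 1 + X.
y_i = n_i/n_T, p_i = y_i·P. Kp = p_A p_D / (p_C).
Equating to 1.38 bar and solving on 0 < X < 1: X = 0.502.
Then n_C = 0.498, n_T = 1.5, so y_C = 0.331.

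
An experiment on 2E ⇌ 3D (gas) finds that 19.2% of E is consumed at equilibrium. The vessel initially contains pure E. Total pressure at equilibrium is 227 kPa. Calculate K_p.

K_p = 7.58 kPa

Let X = conversion of E (basis 1 mol E); extent of reaction ξ = 0.5X.
Moles: n_E = 1 − X; n_D = 1.5X.
n_T = Σnᵢ = 1 + 0.5X.
At X = 0.192: n_E = 0.808, n_D = 0.288, n_T = 1.1.
p_i = (n_i/n_T)·P. K_p = p_D^3 / (p_E^2) = 7.58 kPa.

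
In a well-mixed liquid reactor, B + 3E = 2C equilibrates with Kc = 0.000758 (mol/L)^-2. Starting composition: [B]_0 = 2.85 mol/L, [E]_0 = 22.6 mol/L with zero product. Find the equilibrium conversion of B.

Let X = conversion of B; extent ξ = 2.85·X mol/L.
Concentrations: [B] = 2.85 − 2.85X; [E] = 22.6 − 8.55X; [C] = 5.7X.
Kc = [C]^2 / ([B] [E]^3).
Setting equal to 0.000758 and solving for X on (0,1) gives X = 0.473.

X = 0.473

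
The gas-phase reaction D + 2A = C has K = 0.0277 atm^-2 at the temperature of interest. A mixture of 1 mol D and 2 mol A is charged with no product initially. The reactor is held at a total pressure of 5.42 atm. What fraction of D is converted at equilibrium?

X = 0.230

Take 1 mol D as basis and let X be its fractional conversion, so ξ = X.
Species balance: n_D = 1 − X; n_A = 2 − 2X; n_C = X.
n_T = Σnᵢ = 3 − 2X.
With p_i = (n_i/n_T)P, K = p_C / (p_D p_A^2).
Setting this equal to 0.0277 atm^-2 and taking the physical root (0 < X < 1) gives X = 0.230.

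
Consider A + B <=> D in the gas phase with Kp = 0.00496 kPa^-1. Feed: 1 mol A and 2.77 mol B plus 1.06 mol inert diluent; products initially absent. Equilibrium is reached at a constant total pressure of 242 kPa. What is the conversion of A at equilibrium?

Basis: 1 mol A initially; let X = conversion of A. Extent ξ = X.
Mole table: n_A = 1 − X; n_B = 2.77 − X; n_D = X; n_I = 1.06 (inert).
n_T = Σnᵢ = 4.83 − X.
With p_i = (n_i/n_T)P, Kp = p_D / (p_A p_B).
Setting this equal to 0.00496 kPa^-1 and taking the physical root (0 < X < 1) gives X = 0.391.

X = 0.391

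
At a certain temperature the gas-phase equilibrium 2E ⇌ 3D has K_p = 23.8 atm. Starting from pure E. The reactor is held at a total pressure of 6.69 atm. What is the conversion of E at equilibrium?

X = 0.602

Let X = conversion of E (basis 1 mol E); extent of reaction ξ = 0.5X.
Mole table: n_E = 1 − X; n_D = 1.5X.
Summing: n_T = 1 + 0.5X.
y_i = n_i/n_T, p_i = y_i·P. K_p = p_D^3 / (p_E^2).
Equating to 23.8 atm and solving on 0 < X < 1: X = 0.602.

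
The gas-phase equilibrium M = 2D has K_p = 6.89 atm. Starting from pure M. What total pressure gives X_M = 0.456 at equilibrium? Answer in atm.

P = 6.56 atm

Let X = conversion of M (basis 1 mol M); extent of reaction ξ = X.
Moles: n_M = 1 − X; n_D = 2X.
Summing: n_T = 1 + X.
K_p = p_D^2 / (p_M) with p_i = (n_i/n_T)·P.
At X = 0.456: the mole-fraction product g(X) = Π y_i^ν_i = 1.05. Since K_p = g(X)·P^{1}, P = (K_p/g)^(1/1) = (6.89/1.05)^(1/1) = 6.56 atm.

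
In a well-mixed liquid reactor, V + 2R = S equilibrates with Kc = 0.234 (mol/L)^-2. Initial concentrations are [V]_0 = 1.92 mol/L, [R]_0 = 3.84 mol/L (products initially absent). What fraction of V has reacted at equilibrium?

X = 0.481

Let X = conversion of V; extent ξ = 1.92·X mol/L.
Concentrations: [V] = 1.92 − 1.92X; [R] = 3.84 − 3.84X; [S] = 1.92X.
Kc = [S] / ([V] [R]^2).
Setting equal to 0.234 and solving for X on (0,1) gives X = 0.481.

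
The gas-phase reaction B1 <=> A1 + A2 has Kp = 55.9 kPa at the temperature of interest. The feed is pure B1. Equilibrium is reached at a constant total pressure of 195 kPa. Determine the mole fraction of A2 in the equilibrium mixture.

Let X = conversion of B1 (basis 1 mol B1); extent of reaction ξ = X.
Moles: n_B1 = 1 − X; n_A1 = X; n_A2 = X.
Total moles n_T = 1 + X.
With p_i = (n_i/n_T)P, Kp = p_A1 p_A2 / (p_B1).
This yields a degree-2 equation in X; solving on (0,1), X = 0.472.
Then n_A2 = 0.472, n_T = 1.47, so y_A2 = 0.321.

y_A2 = 0.321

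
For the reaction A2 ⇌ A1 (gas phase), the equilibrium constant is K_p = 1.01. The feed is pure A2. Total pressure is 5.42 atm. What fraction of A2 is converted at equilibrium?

Let X = conversion of A2 (basis 1 mol A2); extent of reaction ξ = X.
At extent ξ: n_A2 = 1 − X; n_A1 = X.
n_T stays at 1 (no change in mole number).
Mole fractions y_i = n_i/n_T; K_p = p_A1 / (p_A2) with p_i = y_i·P.
Substituting and setting equal to 1.01 gives a polynomial in X; the root in (0,1) is X = 0.502.

X = 0.502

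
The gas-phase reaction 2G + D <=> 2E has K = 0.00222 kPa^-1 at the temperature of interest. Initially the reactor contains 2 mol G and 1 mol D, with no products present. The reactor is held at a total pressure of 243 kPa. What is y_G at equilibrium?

Let X = conversion of G (basis 2 mol G); extent of reaction ξ = X.
Moles: n_G = 2 − 2X; n_D = 1 − X; n_E = 2X.
Total moles n_T = 3 − X.
With p_i = (n_i/n_T)P, K = p_E^2 / (p_G^2 p_D).
Equating to 0.00222 kPa^-1 and solving on 0 < X < 1: X = 0.275.
Then n_G = 1.45, n_T = 2.73, so y_G = 0.532.

y_G = 0.532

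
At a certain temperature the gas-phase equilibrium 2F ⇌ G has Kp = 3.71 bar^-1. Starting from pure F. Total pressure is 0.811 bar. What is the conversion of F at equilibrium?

Take 1 mol F as basis and let X be its fractional conversion, so ξ = 0.5X.
Mole table: n_F = 1 − X; n_G = 0.5X.
Total moles n_T = 1 − 0.5X.
With p_i = (n_i/n_T)P, Kp = p_G / (p_F^2).
Setting this equal to 3.71 bar^-1 and taking the physical root (0 < X < 1) gives X = 0.723.

X = 0.723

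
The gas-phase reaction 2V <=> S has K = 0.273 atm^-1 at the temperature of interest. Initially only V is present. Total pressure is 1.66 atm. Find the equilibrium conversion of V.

Take 1 mol V as basis and let X be its fractional conversion, so ξ = 0.5X.
Species balance: n_V = 1 − X; n_S = 0.5X.
Total moles n_T = 1 − 0.5X.
y_i = n_i/n_T, p_i = y_i·P. K = p_S / (p_V^2).
Setting this equal to 0.273 atm^-1 and taking the physical root (0 < X < 1) gives X = 0.404.

X = 0.404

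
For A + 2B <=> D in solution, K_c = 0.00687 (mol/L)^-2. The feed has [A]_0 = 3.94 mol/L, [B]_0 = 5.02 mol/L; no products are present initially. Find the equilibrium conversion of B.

Let X = conversion of B; extent ξ = 5.02X/2 mol/L.
Concentrations: [A] = 3.94 − 2.51X; [B] = 5.02 − 5.02X; [D] = 2.51X.
K_c = [D] / ([A] [B]^2).
This equals 0.00687 at X = 0.168 (the root in 0 < X < 1).

X = 0.168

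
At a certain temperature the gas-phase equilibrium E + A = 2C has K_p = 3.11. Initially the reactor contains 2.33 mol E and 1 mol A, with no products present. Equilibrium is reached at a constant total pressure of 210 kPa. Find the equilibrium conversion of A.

Basis: 1 mol A initially; let X = conversion of A. Extent ξ = X.
Mole table: n_E = 2.33 − X; n_A = 1 − X; n_C = 2X.
n_T stays at 3.33 (no change in mole number).
With p_i = (n_i/n_T)P, K_p = p_C^2 / (p_E p_A).
Equating to 3.11 and solving on 0 < X < 1: X = 0.662.

X = 0.662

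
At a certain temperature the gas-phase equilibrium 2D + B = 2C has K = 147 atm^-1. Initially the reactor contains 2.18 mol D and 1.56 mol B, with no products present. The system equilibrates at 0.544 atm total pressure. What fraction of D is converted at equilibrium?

X = 0.813

Basis: 2.18 mol D initially; let X = conversion of D. Extent ξ = 1.09X.
Moles: n_D = 2.18 − 2.18X; n_B = 1.56 − 1.09X; n_C = 2.18X.
n_T = Σnᵢ = 3.74 − 1.09X.
y_i = n_i/n_T, p_i = y_i·P. K = p_C^2 / (p_D^2 p_B).
Substituting and setting equal to 147 atm^-1 gives a polynomial in X; the root in (0,1) is X = 0.813.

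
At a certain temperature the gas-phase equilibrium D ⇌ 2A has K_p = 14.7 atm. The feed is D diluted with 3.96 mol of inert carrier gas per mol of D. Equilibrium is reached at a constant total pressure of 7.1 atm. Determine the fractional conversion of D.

Let X = conversion of D (basis 1 mol D); extent of reaction ξ = X.
Species balance: n_D = 1 − X; n_A = 2X; n_I = 3.96 (inert).
Summing: n_T = 4.96 + X.
With p_i = (n_i/n_T)P, K_p = p_A^2 / (p_D).
Equating to 14.7 atm and solving on 0 < X < 1: X = 0.790.

X = 0.790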